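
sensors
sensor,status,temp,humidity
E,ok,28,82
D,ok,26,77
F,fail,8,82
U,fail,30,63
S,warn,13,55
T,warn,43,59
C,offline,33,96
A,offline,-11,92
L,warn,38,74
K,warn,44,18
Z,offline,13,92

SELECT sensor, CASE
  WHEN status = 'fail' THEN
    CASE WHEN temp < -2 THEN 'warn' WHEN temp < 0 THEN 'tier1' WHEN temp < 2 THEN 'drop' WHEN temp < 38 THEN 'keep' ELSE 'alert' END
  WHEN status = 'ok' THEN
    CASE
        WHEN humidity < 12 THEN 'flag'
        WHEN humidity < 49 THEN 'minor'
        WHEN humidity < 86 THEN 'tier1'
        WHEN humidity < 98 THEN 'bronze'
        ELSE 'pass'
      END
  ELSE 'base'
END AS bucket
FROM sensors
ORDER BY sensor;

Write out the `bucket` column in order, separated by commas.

base, base, tier1, tier1, keep, base, base, base, base, keep, base

sensor=A: status='offline' → outer ELSE → base
sensor=C: status='offline' → outer ELSE → base
sensor=D: status='ok' → inner[humidity < 86] → tier1
sensor=E: status='ok' → inner[humidity < 86] → tier1
sensor=F: status='fail' → inner[temp < 38] → keep
sensor=K: status='warn' → outer ELSE → base
sensor=L: status='warn' → outer ELSE → base
sensor=S: status='warn' → outer ELSE → base
sensor=T: status='warn' → outer ELSE → base
sensor=U: status='fail' → inner[temp < 38] → keep
sensor=Z: status='offline' → outer ELSE → base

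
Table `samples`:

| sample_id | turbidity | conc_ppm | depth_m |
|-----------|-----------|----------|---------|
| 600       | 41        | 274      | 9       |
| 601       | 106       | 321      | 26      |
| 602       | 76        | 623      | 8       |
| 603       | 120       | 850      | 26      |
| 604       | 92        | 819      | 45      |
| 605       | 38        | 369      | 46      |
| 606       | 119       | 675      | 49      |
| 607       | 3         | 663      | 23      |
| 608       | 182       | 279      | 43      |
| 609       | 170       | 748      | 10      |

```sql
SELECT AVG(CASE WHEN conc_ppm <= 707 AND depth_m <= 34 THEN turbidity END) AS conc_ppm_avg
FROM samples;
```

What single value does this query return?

56.5

sample_id=600: ✓ → 41
sample_id=601: ✓ → 106
sample_id=602: ✓ → 76
sample_id=603: ✗
sample_id=604: ✗
sample_id=605: ✗
sample_id=606: ✗
sample_id=607: ✓ → 3
sample_id=608: ✗
sample_id=609: ✗
conc_ppm_avg = (41 + 106 + 76 + 3) / 4 = 56.5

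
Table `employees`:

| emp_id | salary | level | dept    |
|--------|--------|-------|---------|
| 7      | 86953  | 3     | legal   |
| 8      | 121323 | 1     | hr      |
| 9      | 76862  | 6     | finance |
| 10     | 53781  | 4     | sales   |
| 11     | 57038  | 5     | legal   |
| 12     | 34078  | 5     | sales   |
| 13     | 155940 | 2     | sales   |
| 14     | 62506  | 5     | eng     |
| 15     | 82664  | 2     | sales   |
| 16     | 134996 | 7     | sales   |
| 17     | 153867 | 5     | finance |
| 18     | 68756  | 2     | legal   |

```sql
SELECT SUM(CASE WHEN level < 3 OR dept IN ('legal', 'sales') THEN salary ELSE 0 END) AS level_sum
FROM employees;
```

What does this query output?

795529

emp_id=7: ✓ → 86953
emp_id=8: ✓ → 121323
emp_id=9: ✗
emp_id=10: ✓ → 53781
emp_id=11: ✓ → 57038
emp_id=12: ✓ → 34078
emp_id=13: ✓ → 155940
emp_id=14: ✗
emp_id=15: ✓ → 82664
emp_id=16: ✓ → 134996
emp_id=17: ✗
emp_id=18: ✓ → 68756
level_sum = 86953 + 121323 + 53781 + 57038 + 34078 + 155940 + 82664 + 134996 + 68756 = 795529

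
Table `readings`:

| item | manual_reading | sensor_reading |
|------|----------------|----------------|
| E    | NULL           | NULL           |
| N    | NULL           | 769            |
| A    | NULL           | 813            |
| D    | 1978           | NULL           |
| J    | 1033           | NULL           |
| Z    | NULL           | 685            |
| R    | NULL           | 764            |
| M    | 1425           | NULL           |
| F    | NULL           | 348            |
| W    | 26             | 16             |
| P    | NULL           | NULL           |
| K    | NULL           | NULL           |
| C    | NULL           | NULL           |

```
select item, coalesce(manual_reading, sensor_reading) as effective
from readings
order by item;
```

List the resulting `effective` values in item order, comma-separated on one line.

item=A: manual_reading=NULL, sensor_reading=813 → 813
item=C: manual_reading=NULL, sensor_reading=NULL (all NULL) → NULL
item=D: manual_reading=1978 → 1978
item=E: manual_reading=NULL, sensor_reading=NULL (all NULL) → NULL
item=F: manual_reading=NULL, sensor_reading=348 → 348
item=J: manual_reading=1033 → 1033
item=K: manual_reading=NULL, sensor_reading=NULL (all NULL) → NULL
item=M: manual_reading=1425 → 1425
item=N: manual_reading=NULL, sensor_reading=769 → 769
item=P: manual_reading=NULL, sensor_reading=NULL (all NULL) → NULL
item=R: manual_reading=NULL, sensor_reading=764 → 764
item=W: manual_reading=26 → 26
item=Z: manual_reading=NULL, sensor_reading=685 → 685

813, NULL, 1978, NULL, 348, 1033, NULL, 1425, 769, NULL, 764, 26, 685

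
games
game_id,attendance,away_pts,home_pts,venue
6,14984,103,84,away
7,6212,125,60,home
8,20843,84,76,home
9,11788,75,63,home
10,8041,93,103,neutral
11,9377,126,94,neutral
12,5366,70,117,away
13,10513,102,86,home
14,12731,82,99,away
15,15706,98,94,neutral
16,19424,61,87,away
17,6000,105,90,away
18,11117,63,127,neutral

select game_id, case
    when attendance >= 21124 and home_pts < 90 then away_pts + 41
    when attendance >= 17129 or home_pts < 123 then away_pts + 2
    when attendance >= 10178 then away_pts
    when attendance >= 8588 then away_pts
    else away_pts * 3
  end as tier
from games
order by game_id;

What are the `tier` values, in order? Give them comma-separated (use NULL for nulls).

game_id=6: attendance >= 17129 or home_pts < 123 → 105
game_id=7: attendance >= 17129 or home_pts < 123 → 127
game_id=8: attendance >= 17129 or home_pts < 123 → 86
game_id=9: attendance >= 17129 or home_pts < 123 → 77
game_id=10: attendance >= 17129 or home_pts < 123 → 95
game_id=11: attendance >= 17129 or home_pts < 123 → 128
game_id=12: attendance >= 17129 or home_pts < 123 → 72
game_id=13: attendance >= 17129 or home_pts < 123 → 104
game_id=14: attendance >= 17129 or home_pts < 123 → 84
game_id=15: attendance >= 17129 or home_pts < 123 → 100
game_id=16: attendance >= 17129 or home_pts < 123 → 63
game_id=17: attendance >= 17129 or home_pts < 123 → 107
game_id=18: attendance >= 10178 → 63

105, 127, 86, 77, 95, 128, 72, 104, 84, 100, 63, 107, 63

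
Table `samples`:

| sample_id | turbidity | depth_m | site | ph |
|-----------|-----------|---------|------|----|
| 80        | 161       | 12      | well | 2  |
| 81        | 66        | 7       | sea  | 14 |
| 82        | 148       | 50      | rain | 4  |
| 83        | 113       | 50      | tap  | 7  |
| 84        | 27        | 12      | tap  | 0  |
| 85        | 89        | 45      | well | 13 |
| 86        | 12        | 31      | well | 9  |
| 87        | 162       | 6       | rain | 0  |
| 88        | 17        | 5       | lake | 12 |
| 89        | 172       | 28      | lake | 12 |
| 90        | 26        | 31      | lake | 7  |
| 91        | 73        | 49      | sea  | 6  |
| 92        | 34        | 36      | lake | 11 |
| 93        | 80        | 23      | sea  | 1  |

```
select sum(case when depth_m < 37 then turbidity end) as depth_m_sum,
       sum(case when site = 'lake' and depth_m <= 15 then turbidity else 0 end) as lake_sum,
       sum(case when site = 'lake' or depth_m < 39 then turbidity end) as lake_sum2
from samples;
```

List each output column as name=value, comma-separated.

depth_m_sum=757, lake_sum=17, lake_sum2=757

[depth_m_sum: depth_m < 37]
sample_id=80: ✓ → 161
sample_id=81: ✓ → 66
sample_id=82: ✗
sample_id=83: ✗
sample_id=84: ✓ → 27
sample_id=85: ✗
sample_id=86: ✓ → 12
sample_id=87: ✓ → 162
sample_id=88: ✓ → 17
sample_id=89: ✓ → 172
sample_id=90: ✓ → 26
sample_id=91: ✗
sample_id=92: ✓ → 34
sample_id=93: ✓ → 80
depth_m_sum = 161 + 66 + 27 + 12 + 162 + 17 + 172 + 26 + 34 + 80 = 757
—
[lake_sum: site = 'lake' and depth_m <= 15]
sample_id=80: ✗
sample_id=81: ✗
sample_id=82: ✗
sample_id=83: ✗
sample_id=84: ✗
sample_id=85: ✗
sample_id=86: ✗
sample_id=87: ✗
sample_id=88: ✓ → 17
sample_id=89: ✗
sample_id=90: ✗
sample_id=91: ✗
sample_id=92: ✗
sample_id=93: ✗
lake_sum = 17
—
[lake_sum2: site = 'lake' or depth_m < 39]
sample_id=80: ✓ → 161
sample_id=81: ✓ → 66
sample_id=82: ✗
sample_id=83: ✗
sample_id=84: ✓ → 27
sample_id=85: ✗
sample_id=86: ✓ → 12
sample_id=87: ✓ → 162
sample_id=88: ✓ → 17
sample_id=89: ✓ → 172
sample_id=90: ✓ → 26
sample_id=91: ✗
sample_id=92: ✓ → 34
sample_id=93: ✓ → 80
lake_sum2 = 161 + 66 + 27 + 12 + 162 + 17 + 172 + 26 + 34 + 80 = 757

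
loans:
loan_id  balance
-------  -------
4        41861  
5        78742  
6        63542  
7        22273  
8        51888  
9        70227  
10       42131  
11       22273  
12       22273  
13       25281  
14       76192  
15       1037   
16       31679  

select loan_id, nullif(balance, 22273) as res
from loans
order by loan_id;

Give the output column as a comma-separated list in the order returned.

loan_id=4: balance=41861 vs 22273: differ → 41861
loan_id=5: balance=78742 vs 22273: differ → 78742
loan_id=6: balance=63542 vs 22273: differ → 63542
loan_id=7: balance=22273 vs 22273: equal → NULL
loan_id=8: balance=51888 vs 22273: differ → 51888
loan_id=9: balance=70227 vs 22273: differ → 70227
loan_id=10: balance=42131 vs 22273: differ → 42131
loan_id=11: balance=22273 vs 22273: equal → NULL
loan_id=12: balance=22273 vs 22273: equal → NULL
loan_id=13: balance=25281 vs 22273: differ → 25281
loan_id=14: balance=76192 vs 22273: differ → 76192
loan_id=15: balance=1037 vs 22273: differ → 1037
loan_id=16: balance=31679 vs 22273: differ → 31679

41861, 78742, 63542, NULL, 51888, 70227, 42131, NULL, NULL, 25281, 76192, 1037, 31679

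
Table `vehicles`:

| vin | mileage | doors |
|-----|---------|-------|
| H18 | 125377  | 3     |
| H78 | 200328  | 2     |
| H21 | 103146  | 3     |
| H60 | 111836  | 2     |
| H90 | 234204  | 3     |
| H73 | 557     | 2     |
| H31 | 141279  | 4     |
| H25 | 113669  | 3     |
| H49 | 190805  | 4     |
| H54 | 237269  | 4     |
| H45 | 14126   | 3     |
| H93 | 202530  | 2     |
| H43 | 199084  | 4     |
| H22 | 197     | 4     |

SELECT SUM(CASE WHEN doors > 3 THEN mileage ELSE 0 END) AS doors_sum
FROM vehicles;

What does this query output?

vin=H18: ✗
vin=H78: ✗
vin=H21: ✗
vin=H60: ✗
vin=H90: ✗
vin=H73: ✗
vin=H31: ✓ → 141279
vin=H25: ✗
vin=H49: ✓ → 190805
vin=H54: ✓ → 237269
vin=H45: ✗
vin=H93: ✗
vin=H43: ✓ → 199084
vin=H22: ✓ → 197
doors_sum = 141279 + 190805 + 237269 + 199084 + 197 = 768634

768634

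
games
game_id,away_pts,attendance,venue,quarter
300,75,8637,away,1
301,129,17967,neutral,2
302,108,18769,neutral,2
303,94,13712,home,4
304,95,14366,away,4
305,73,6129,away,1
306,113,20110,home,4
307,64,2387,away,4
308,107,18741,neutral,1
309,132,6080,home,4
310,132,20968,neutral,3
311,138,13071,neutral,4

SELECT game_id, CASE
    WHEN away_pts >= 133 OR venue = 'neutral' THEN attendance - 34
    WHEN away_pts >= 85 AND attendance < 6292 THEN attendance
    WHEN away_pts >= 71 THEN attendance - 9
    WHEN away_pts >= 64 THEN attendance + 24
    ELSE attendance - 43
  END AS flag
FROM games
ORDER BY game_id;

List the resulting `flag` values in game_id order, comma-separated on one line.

8628, 17933, 18735, 13703, 14357, 6120, 20101, 2411, 18707, 6080, 20934, 13037

game_id=300: away_pts >= 71 → 8628
game_id=301: away_pts >= 133 OR venue = 'neutral' → 17933
game_id=302: away_pts >= 133 OR venue = 'neutral' → 18735
game_id=303: away_pts >= 71 → 13703
game_id=304: away_pts >= 71 → 14357
game_id=305: away_pts >= 71 → 6120
game_id=306: away_pts >= 71 → 20101
game_id=307: away_pts >= 64 → 2411
game_id=308: away_pts >= 133 OR venue = 'neutral' → 18707
game_id=309: away_pts >= 85 AND attendance < 6292 → 6080
game_id=310: away_pts >= 133 OR venue = 'neutral' → 20934
game_id=311: away_pts >= 133 OR venue = 'neutral' → 13037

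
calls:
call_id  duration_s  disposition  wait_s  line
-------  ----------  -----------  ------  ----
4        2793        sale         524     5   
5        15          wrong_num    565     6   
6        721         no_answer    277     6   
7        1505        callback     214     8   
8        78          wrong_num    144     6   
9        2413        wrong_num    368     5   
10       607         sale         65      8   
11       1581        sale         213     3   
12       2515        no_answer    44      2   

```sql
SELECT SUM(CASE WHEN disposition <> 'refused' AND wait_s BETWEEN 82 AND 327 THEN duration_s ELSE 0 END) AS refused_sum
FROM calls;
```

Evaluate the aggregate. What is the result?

call_id=4: ✗
call_id=5: ✗
call_id=6: ✓ → 721
call_id=7: ✓ → 1505
call_id=8: ✓ → 78
call_id=9: ✗
call_id=10: ✗
call_id=11: ✓ → 1581
call_id=12: ✗
refused_sum = 721 + 1505 + 78 + 1581 = 3885

3885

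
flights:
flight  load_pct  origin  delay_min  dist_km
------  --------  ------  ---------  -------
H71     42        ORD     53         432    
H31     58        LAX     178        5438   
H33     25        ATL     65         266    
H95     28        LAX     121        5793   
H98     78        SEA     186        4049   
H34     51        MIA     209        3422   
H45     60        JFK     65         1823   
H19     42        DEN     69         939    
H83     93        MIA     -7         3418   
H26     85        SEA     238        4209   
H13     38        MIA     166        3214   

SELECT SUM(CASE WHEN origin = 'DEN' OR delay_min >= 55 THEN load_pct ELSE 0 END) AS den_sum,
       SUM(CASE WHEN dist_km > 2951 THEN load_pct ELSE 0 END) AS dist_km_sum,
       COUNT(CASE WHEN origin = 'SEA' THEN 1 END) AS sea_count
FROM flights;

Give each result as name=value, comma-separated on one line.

den_sum=465, dist_km_sum=431, sea_count=2

[den_sum: origin = 'DEN' OR delay_min >= 55]
flight=H71: ✗
flight=H31: ✓ → 58
flight=H33: ✓ → 25
flight=H95: ✓ → 28
flight=H98: ✓ → 78
flight=H34: ✓ → 51
flight=H45: ✓ → 60
flight=H19: ✓ → 42
flight=H83: ✗
flight=H26: ✓ → 85
flight=H13: ✓ → 38
den_sum = 58 + 25 + 28 + 78 + 51 + 60 + 42 + 85 + 38 = 465
—
[dist_km_sum: dist_km > 2951]
flight=H71: ✗
flight=H31: ✓ → 58
flight=H33: ✗
flight=H95: ✓ → 28
flight=H98: ✓ → 78
flight=H34: ✓ → 51
flight=H45: ✗
flight=H19: ✗
flight=H83: ✓ → 93
flight=H26: ✓ → 85
flight=H13: ✓ → 38
dist_km_sum = 58 + 28 + 78 + 51 + 93 + 85 + 38 = 431
—
[sea_count: origin = 'SEA']
flight=H71: ✗
flight=H31: ✗
flight=H33: ✗
flight=H95: ✗
flight=H98: ✓ → 1
flight=H34: ✗
flight=H45: ✗
flight=H19: ✗
flight=H83: ✗
flight=H26: ✓ → 1
flight=H13: ✗
sea_count = COUNT(1, 1) = 2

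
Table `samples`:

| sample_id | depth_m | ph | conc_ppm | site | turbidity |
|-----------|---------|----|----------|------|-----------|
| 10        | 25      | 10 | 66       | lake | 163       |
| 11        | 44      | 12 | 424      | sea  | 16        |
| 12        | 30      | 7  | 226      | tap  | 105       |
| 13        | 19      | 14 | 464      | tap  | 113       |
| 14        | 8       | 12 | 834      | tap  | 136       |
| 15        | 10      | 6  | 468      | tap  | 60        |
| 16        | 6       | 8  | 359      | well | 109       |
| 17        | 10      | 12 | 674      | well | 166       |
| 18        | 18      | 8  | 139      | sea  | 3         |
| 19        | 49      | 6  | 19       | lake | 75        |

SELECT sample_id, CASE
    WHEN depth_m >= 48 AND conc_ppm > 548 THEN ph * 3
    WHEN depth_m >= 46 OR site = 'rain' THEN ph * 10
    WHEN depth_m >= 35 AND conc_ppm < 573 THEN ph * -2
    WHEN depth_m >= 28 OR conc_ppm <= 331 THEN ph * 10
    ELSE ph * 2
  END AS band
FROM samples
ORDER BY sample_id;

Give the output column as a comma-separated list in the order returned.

sample_id=10: depth_m >= 28 OR conc_ppm <= 331 → 100
sample_id=11: depth_m >= 35 AND conc_ppm < 573 → -24
sample_id=12: depth_m >= 28 OR conc_ppm <= 331 → 70
sample_id=13: ELSE → 28
sample_id=14: ELSE → 24
sample_id=15: ELSE → 12
sample_id=16: ELSE → 16
sample_id=17: ELSE → 24
sample_id=18: depth_m >= 28 OR conc_ppm <= 331 → 80
sample_id=19: depth_m >= 46 OR site = 'rain' → 60

100, -24, 70, 28, 24, 12, 16, 24, 80, 60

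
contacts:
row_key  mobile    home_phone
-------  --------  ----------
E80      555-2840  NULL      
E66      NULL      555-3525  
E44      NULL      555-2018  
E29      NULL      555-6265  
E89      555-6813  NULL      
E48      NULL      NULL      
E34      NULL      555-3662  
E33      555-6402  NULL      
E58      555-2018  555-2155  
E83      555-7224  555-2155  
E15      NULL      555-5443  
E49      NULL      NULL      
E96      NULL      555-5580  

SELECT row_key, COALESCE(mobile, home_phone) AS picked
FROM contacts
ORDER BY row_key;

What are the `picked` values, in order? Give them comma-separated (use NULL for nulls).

555-5443, 555-6265, 555-6402, 555-3662, 555-2018, NULL, NULL, 555-2018, 555-3525, 555-2840, 555-7224, 555-6813, 555-5580

row_key=E15: mobile=NULL, home_phone=555-5443 → 555-5443
row_key=E29: mobile=NULL, home_phone=555-6265 → 555-6265
row_key=E33: mobile=555-6402 → 555-6402
row_key=E34: mobile=NULL, home_phone=555-3662 → 555-3662
row_key=E44: mobile=NULL, home_phone=555-2018 → 555-2018
row_key=E48: mobile=NULL, home_phone=NULL (all NULL) → NULL
row_key=E49: mobile=NULL, home_phone=NULL (all NULL) → NULL
row_key=E58: mobile=555-2018 → 555-2018
row_key=E66: mobile=NULL, home_phone=555-3525 → 555-3525
row_key=E80: mobile=555-2840 → 555-2840
row_key=E83: mobile=555-7224 → 555-7224
row_key=E89: mobile=555-6813 → 555-6813
row_key=E96: mobile=NULL, home_phone=555-5580 → 555-5580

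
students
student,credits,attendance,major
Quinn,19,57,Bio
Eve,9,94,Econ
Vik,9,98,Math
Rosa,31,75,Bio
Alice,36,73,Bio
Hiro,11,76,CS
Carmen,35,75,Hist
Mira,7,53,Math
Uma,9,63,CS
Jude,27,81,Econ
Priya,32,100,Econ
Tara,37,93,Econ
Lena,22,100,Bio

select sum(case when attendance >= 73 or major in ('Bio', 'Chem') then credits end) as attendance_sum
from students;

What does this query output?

268

student=Quinn: ✓ → 19
student=Eve: ✓ → 9
student=Vik: ✓ → 9
student=Rosa: ✓ → 31
student=Alice: ✓ → 36
student=Hiro: ✓ → 11
student=Carmen: ✓ → 35
student=Mira: ✗
student=Uma: ✗
student=Jude: ✓ → 27
student=Priya: ✓ → 32
student=Tara: ✓ → 37
student=Lena: ✓ → 22
attendance_sum = 19 + 9 + 9 + 31 + 36 + 11 + 35 + 27 + 32 + 37 + 22 = 268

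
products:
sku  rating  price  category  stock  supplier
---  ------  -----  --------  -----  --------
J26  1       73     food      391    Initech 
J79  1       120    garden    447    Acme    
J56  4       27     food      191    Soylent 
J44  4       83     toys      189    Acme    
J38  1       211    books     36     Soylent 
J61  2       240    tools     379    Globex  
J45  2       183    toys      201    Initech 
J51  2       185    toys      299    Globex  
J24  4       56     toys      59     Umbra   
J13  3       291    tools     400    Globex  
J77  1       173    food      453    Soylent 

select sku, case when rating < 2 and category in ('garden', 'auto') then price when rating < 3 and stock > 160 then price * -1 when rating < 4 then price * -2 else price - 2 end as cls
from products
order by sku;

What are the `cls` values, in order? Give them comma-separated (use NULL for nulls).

-582, 54, -73, -422, 81, -183, -185, 25, -240, -173, 120

sku=J13: rating < 4 → -582
sku=J24: ELSE → 54
sku=J26: rating < 3 and stock > 160 → -73
sku=J38: rating < 4 → -422
sku=J44: ELSE → 81
sku=J45: rating < 3 and stock > 160 → -183
sku=J51: rating < 3 and stock > 160 → -185
sku=J56: ELSE → 25
sku=J61: rating < 3 and stock > 160 → -240
sku=J77: rating < 3 and stock > 160 → -173
sku=J79: rating < 2 and category in ('garden', 'auto') → 120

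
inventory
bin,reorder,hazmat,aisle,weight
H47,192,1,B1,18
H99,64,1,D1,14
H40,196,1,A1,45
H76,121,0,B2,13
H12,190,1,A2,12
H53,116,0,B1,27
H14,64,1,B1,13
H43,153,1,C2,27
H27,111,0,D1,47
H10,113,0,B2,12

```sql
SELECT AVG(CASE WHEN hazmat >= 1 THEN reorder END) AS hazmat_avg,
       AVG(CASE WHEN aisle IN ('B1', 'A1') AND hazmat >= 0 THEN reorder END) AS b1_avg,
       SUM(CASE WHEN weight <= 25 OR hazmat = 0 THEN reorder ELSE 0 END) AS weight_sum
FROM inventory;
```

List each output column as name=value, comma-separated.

[hazmat_avg: hazmat >= 1]
bin=H47: ✓ → 192
bin=H99: ✓ → 64
bin=H40: ✓ → 196
bin=H76: ✗
bin=H12: ✓ → 190
bin=H53: ✗
bin=H14: ✓ → 64
bin=H43: ✓ → 153
bin=H27: ✗
bin=H10: ✗
hazmat_avg = (192 + 64 + 196 + 190 + 64 + 153) / 6 = 143.1666666667
—
[b1_avg: aisle IN ('B1', 'A1') AND hazmat >= 0]
bin=H47: ✓ → 192
bin=H99: ✗
bin=H40: ✓ → 196
bin=H76: ✗
bin=H12: ✗
bin=H53: ✓ → 116
bin=H14: ✓ → 64
bin=H43: ✗
bin=H27: ✗
bin=H10: ✗
b1_avg = (192 + 196 + 116 + 64) / 4 = 142
—
[weight_sum: weight <= 25 OR hazmat = 0]
bin=H47: ✓ → 192
bin=H99: ✓ → 64
bin=H40: ✗
bin=H76: ✓ → 121
bin=H12: ✓ → 190
bin=H53: ✓ → 116
bin=H14: ✓ → 64
bin=H43: ✗
bin=H27: ✓ → 111
bin=H10: ✓ → 113
weight_sum = 192 + 64 + 121 + 190 + 116 + 64 + 111 + 113 = 971

hazmat_avg=143.1666666667, b1_avg=142, weight_sum=971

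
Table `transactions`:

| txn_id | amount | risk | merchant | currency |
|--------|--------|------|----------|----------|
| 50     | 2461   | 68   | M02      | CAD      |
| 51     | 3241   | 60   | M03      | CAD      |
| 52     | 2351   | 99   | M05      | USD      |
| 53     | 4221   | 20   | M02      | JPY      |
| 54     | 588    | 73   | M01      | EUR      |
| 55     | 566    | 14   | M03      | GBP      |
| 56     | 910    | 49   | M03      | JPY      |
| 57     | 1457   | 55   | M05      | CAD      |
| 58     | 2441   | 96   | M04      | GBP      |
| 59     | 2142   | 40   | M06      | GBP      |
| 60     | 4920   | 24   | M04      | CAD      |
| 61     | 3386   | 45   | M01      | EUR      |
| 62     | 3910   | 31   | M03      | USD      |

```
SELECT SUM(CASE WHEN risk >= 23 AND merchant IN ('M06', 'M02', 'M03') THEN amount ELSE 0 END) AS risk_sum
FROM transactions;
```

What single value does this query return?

12664

txn_id=50: ✓ → 2461
txn_id=51: ✓ → 3241
txn_id=52: ✗
txn_id=53: ✗
txn_id=54: ✗
txn_id=55: ✗
txn_id=56: ✓ → 910
txn_id=57: ✗
txn_id=58: ✗
txn_id=59: ✓ → 2142
txn_id=60: ✗
txn_id=61: ✗
txn_id=62: ✓ → 3910
risk_sum = 2461 + 3241 + 910 + 2142 + 3910 = 12664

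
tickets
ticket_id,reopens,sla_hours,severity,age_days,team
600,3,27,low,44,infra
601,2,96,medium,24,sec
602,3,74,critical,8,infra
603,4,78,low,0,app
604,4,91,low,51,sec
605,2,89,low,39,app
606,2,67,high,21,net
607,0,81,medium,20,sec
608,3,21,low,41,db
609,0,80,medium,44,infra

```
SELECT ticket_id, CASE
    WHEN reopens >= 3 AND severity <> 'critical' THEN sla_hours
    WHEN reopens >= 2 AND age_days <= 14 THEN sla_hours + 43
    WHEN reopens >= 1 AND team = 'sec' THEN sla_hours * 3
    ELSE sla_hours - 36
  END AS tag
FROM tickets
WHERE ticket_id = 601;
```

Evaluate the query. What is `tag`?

288

ticket_id = 601: reopens=2, sla_hours=96, severity=medium, age_days=24, team=sec.
reopens >= 3 AND severity <> 'critical' → false
reopens >= 2 AND age_days <= 14 → false
reopens >= 1 AND team = 'sec' → true → 288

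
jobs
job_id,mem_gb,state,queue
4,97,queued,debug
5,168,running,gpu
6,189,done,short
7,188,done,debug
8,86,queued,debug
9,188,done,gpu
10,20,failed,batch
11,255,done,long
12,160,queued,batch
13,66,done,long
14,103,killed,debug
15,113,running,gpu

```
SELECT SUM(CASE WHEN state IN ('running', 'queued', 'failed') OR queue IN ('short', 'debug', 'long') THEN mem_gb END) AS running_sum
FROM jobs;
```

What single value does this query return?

job_id=4: ✓ → 97
job_id=5: ✓ → 168
job_id=6: ✓ → 189
job_id=7: ✓ → 188
job_id=8: ✓ → 86
job_id=9: ✗
job_id=10: ✓ → 20
job_id=11: ✓ → 255
job_id=12: ✓ → 160
job_id=13: ✓ → 66
job_id=14: ✓ → 103
job_id=15: ✓ → 113
running_sum = 97 + 168 + 189 + 188 + 86 + 20 + 255 + 160 + 66 + 103 + 113 = 1445

1445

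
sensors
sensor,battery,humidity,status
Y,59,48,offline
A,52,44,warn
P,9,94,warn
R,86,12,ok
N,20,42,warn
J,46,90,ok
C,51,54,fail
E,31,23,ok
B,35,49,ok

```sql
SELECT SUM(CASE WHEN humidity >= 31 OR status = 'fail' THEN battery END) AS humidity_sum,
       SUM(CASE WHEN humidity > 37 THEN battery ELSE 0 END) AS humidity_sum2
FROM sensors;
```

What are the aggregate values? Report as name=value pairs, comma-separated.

[humidity_sum: humidity >= 31 OR status = 'fail']
sensor=Y: ✓ → 59
sensor=A: ✓ → 52
sensor=P: ✓ → 9
sensor=R: ✗
sensor=N: ✓ → 20
sensor=J: ✓ → 46
sensor=C: ✓ → 51
sensor=E: ✗
sensor=B: ✓ → 35
humidity_sum = 59 + 52 + 9 + 20 + 46 + 51 + 35 = 272
—
[humidity_sum2: humidity > 37]
sensor=Y: ✓ → 59
sensor=A: ✓ → 52
sensor=P: ✓ → 9
sensor=R: ✗
sensor=N: ✓ → 20
sensor=J: ✓ → 46
sensor=C: ✓ → 51
sensor=E: ✗
sensor=B: ✓ → 35
humidity_sum2 = 59 + 52 + 9 + 20 + 46 + 51 + 35 = 272

humidity_sum=272, humidity_sum2=272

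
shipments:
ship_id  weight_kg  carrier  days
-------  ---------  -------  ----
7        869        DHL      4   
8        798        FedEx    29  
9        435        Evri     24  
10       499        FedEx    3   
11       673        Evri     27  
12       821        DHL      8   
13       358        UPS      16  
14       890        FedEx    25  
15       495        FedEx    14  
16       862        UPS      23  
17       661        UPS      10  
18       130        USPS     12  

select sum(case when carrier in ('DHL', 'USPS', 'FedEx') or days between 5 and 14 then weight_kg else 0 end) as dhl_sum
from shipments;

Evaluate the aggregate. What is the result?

ship_id=7: ✓ → 869
ship_id=8: ✓ → 798
ship_id=9: ✗
ship_id=10: ✓ → 499
ship_id=11: ✗
ship_id=12: ✓ → 821
ship_id=13: ✗
ship_id=14: ✓ → 890
ship_id=15: ✓ → 495
ship_id=16: ✗
ship_id=17: ✓ → 661
ship_id=18: ✓ → 130
dhl_sum = 869 + 798 + 499 + 821 + 890 + 495 + 661 + 130 = 5163

5163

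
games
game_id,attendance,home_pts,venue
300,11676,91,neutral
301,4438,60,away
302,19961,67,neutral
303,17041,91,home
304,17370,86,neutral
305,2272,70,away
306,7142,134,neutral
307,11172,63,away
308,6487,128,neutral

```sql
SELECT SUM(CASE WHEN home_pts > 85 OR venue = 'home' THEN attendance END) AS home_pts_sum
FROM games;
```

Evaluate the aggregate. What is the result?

59716

game_id=300: ✓ → 11676
game_id=301: ✗
game_id=302: ✗
game_id=303: ✓ → 17041
game_id=304: ✓ → 17370
game_id=305: ✗
game_id=306: ✓ → 7142
game_id=307: ✗
game_id=308: ✓ → 6487
home_pts_sum = 11676 + 17041 + 17370 + 7142 + 6487 = 59716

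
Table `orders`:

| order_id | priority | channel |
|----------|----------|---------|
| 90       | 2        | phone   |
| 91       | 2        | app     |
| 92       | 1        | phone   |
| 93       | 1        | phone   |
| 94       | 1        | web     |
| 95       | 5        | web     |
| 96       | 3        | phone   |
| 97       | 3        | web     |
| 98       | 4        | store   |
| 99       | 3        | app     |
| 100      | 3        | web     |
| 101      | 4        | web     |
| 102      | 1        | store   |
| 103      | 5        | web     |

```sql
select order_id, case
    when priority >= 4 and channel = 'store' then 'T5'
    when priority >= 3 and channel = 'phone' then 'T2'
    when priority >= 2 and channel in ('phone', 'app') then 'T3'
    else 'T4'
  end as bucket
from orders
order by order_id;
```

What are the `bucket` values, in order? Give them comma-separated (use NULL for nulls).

T3, T3, T4, T4, T4, T4, T2, T4, T5, T3, T4, T4, T4, T4

order_id=90: priority >= 2 and channel in ('phone', 'app') → T3
order_id=91: priority >= 2 and channel in ('phone', 'app') → T3
order_id=92: ELSE → T4
order_id=93: ELSE → T4
order_id=94: ELSE → T4
order_id=95: ELSE → T4
order_id=96: priority >= 3 and channel = 'phone' → T2
order_id=97: ELSE → T4
order_id=98: priority >= 4 and channel = 'store' → T5
order_id=99: priority >= 2 and channel in ('phone', 'app') → T3
order_id=100: ELSE → T4
order_id=101: ELSE → T4
order_id=102: ELSE → T4
order_id=103: ELSE → T4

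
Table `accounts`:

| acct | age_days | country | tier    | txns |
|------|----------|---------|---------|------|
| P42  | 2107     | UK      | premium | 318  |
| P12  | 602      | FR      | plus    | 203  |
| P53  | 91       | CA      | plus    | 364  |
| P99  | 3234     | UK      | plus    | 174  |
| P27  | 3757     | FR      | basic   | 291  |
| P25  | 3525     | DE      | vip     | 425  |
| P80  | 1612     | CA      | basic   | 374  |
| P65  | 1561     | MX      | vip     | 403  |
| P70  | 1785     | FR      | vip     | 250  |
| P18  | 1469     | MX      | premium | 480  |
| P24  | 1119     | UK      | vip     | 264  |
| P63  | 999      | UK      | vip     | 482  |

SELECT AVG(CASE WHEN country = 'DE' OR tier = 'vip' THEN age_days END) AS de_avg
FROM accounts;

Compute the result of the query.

acct=P42: ✗
acct=P12: ✗
acct=P53: ✗
acct=P99: ✗
acct=P27: ✗
acct=P25: ✓ → 3525
acct=P80: ✗
acct=P65: ✓ → 1561
acct=P70: ✓ → 1785
acct=P18: ✗
acct=P24: ✓ → 1119
acct=P63: ✓ → 999
de_avg = (3525 + 1561 + 1785 + 1119 + 999) / 5 = 1797.8

1797.8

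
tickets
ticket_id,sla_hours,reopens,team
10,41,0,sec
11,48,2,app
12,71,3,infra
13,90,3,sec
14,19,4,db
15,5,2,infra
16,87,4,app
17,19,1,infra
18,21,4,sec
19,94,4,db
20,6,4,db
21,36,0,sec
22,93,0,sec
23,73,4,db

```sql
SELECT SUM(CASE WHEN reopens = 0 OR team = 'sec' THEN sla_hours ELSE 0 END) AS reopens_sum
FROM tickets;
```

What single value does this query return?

281

ticket_id=10: ✓ → 41
ticket_id=11: ✗
ticket_id=12: ✗
ticket_id=13: ✓ → 90
ticket_id=14: ✗
ticket_id=15: ✗
ticket_id=16: ✗
ticket_id=17: ✗
ticket_id=18: ✓ → 21
ticket_id=19: ✗
ticket_id=20: ✗
ticket_id=21: ✓ → 36
ticket_id=22: ✓ → 93
ticket_id=23: ✗
reopens_sum = 41 + 90 + 21 + 36 + 93 = 281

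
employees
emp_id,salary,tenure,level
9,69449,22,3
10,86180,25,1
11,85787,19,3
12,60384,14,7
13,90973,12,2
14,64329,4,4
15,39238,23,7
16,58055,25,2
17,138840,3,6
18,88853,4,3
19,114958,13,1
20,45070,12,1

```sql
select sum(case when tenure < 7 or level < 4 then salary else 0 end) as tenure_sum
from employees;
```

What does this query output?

842494

emp_id=9: ✓ → 69449
emp_id=10: ✓ → 86180
emp_id=11: ✓ → 85787
emp_id=12: ✗
emp_id=13: ✓ → 90973
emp_id=14: ✓ → 64329
emp_id=15: ✗
emp_id=16: ✓ → 58055
emp_id=17: ✓ → 138840
emp_id=18: ✓ → 88853
emp_id=19: ✓ → 114958
emp_id=20: ✓ → 45070
tenure_sum = 69449 + 86180 + 85787 + 90973 + 64329 + 58055 + 138840 + 88853 + 114958 + 45070 = 842494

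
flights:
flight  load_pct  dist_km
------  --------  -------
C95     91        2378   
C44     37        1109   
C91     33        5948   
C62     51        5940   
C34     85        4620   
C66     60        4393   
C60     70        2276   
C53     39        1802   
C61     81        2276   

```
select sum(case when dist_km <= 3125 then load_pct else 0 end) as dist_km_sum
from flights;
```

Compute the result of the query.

flight=C95: ✓ → 91
flight=C44: ✓ → 37
flight=C91: ✗
flight=C62: ✗
flight=C34: ✗
flight=C66: ✗
flight=C60: ✓ → 70
flight=C53: ✓ → 39
flight=C61: ✓ → 81
dist_km_sum = 91 + 37 + 70 + 39 + 81 = 318

318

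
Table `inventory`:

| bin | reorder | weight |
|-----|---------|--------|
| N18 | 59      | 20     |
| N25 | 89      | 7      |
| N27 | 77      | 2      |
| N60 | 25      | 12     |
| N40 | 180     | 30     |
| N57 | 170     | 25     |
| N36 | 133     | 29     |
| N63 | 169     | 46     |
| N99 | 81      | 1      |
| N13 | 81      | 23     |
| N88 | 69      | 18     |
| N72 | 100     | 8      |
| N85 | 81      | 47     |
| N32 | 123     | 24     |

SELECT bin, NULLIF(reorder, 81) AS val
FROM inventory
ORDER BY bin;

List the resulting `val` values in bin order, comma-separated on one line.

NULL, 59, 89, 77, 123, 133, 180, 170, 25, 169, 100, NULL, 69, NULL

bin=N13: reorder=81 vs 81: equal → NULL
bin=N18: reorder=59 vs 81: differ → 59
bin=N25: reorder=89 vs 81: differ → 89
bin=N27: reorder=77 vs 81: differ → 77
bin=N32: reorder=123 vs 81: differ → 123
bin=N36: reorder=133 vs 81: differ → 133
bin=N40: reorder=180 vs 81: differ → 180
bin=N57: reorder=170 vs 81: differ → 170
bin=N60: reorder=25 vs 81: differ → 25
bin=N63: reorder=169 vs 81: differ → 169
bin=N72: reorder=100 vs 81: differ → 100
bin=N85: reorder=81 vs 81: equal → NULL
bin=N88: reorder=69 vs 81: differ → 69
bin=N99: reorder=81 vs 81: equal → NULL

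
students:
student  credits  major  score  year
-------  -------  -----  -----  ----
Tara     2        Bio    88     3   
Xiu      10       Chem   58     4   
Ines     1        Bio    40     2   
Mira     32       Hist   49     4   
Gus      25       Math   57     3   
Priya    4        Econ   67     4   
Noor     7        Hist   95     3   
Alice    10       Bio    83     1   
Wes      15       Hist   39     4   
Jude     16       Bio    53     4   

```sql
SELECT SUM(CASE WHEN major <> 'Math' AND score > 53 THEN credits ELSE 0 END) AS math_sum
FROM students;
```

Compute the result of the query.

33

student=Tara: ✓ → 2
student=Xiu: ✓ → 10
student=Ines: ✗
student=Mira: ✗
student=Gus: ✗
student=Priya: ✓ → 4
student=Noor: ✓ → 7
student=Alice: ✓ → 10
student=Wes: ✗
student=Jude: ✗
math_sum = 2 + 10 + 4 + 7 + 10 = 33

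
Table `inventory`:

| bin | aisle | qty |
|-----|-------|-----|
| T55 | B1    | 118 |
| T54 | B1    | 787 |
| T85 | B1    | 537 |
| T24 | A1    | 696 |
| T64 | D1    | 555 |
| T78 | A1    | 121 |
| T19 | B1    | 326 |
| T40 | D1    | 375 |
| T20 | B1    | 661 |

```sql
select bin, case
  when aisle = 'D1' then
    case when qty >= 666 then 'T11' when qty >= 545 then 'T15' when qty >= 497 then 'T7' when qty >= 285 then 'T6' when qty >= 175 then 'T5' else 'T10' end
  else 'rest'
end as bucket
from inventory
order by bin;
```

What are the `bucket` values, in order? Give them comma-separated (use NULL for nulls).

rest, rest, rest, T6, rest, rest, T15, rest, rest

bin=T19: aisle='B1' → outer ELSE → rest
bin=T20: aisle='B1' → outer ELSE → rest
bin=T24: aisle='A1' → outer ELSE → rest
bin=T40: aisle='D1' → inner[qty >= 285] → T6
bin=T54: aisle='B1' → outer ELSE → rest
bin=T55: aisle='B1' → outer ELSE → rest
bin=T64: aisle='D1' → inner[qty >= 545] → T15
bin=T78: aisle='A1' → outer ELSE → rest
bin=T85: aisle='B1' → outer ELSE → rest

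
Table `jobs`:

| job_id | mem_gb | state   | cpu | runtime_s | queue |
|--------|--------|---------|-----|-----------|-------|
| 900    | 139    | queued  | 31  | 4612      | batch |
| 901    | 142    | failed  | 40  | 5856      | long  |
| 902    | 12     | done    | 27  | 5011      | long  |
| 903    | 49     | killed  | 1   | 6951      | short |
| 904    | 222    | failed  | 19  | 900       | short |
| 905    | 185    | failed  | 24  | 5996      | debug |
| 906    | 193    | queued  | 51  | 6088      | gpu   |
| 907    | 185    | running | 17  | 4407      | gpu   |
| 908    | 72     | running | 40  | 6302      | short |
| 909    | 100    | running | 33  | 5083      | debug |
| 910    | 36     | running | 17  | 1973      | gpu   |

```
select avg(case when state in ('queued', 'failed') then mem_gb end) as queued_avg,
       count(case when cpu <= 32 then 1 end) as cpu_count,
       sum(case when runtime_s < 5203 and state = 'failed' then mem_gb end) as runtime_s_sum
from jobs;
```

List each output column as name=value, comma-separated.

queued_avg=176.2, cpu_count=7, runtime_s_sum=222

[queued_avg: state in ('queued', 'failed')]
job_id=900: ✓ → 139
job_id=901: ✓ → 142
job_id=902: ✗
job_id=903: ✗
job_id=904: ✓ → 222
job_id=905: ✓ → 185
job_id=906: ✓ → 193
job_id=907: ✗
job_id=908: ✗
job_id=909: ✗
job_id=910: ✗
queued_avg = (139 + 142 + 222 + 185 + 193) / 5 = 176.2
—
[cpu_count: cpu <= 32]
job_id=900: ✓ → 1
job_id=901: ✗
job_id=902: ✓ → 1
job_id=903: ✓ → 1
job_id=904: ✓ → 1
job_id=905: ✓ → 1
job_id=906: ✗
job_id=907: ✓ → 1
job_id=908: ✗
job_id=909: ✗
job_id=910: ✓ → 1
cpu_count = COUNT(1, 1, 1, 1, 1, 1, 1) = 7
—
[runtime_s_sum: runtime_s < 5203 and state = 'failed']
job_id=900: ✗
job_id=901: ✗
job_id=902: ✗
job_id=903: ✗
job_id=904: ✓ → 222
job_id=905: ✗
job_id=906: ✗
job_id=907: ✗
job_id=908: ✗
job_id=909: ✗
job_id=910: ✗
runtime_s_sum = 222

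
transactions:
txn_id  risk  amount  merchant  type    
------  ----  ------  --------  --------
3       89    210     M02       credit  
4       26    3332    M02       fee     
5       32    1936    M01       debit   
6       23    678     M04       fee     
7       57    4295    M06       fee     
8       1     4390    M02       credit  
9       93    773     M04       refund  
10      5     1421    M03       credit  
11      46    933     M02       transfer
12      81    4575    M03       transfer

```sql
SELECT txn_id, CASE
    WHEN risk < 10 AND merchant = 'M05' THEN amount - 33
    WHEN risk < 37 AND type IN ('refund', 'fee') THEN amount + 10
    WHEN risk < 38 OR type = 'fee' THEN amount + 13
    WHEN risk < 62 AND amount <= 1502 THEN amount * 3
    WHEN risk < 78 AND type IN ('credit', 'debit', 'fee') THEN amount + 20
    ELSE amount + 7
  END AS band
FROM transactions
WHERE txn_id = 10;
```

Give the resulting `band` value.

1434

txn_id = 10: risk=5, amount=1421, merchant=M03, type=credit.
risk < 10 AND merchant = 'M05' → false
risk < 37 AND type IN ('refund', 'fee') → false
risk < 38 OR type = 'fee' → true → 1434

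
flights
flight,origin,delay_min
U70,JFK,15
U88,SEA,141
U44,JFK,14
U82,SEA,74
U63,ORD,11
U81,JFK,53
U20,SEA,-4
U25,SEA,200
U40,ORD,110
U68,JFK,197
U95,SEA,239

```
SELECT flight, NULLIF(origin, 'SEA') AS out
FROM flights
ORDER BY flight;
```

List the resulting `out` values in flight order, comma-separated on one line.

flight=U20: origin=SEA vs SEA: equal → NULL
flight=U25: origin=SEA vs SEA: equal → NULL
flight=U40: origin=ORD vs SEA: differ → ORD
flight=U44: origin=JFK vs SEA: differ → JFK
flight=U63: origin=ORD vs SEA: differ → ORD
flight=U68: origin=JFK vs SEA: differ → JFK
flight=U70: origin=JFK vs SEA: differ → JFK
flight=U81: origin=JFK vs SEA: differ → JFK
flight=U82: origin=SEA vs SEA: equal → NULL
flight=U88: origin=SEA vs SEA: equal → NULL
flight=U95: origin=SEA vs SEA: equal → NULL

NULL, NULL, ORD, JFK, ORD, JFK, JFK, JFK, NULL, NULL, NULL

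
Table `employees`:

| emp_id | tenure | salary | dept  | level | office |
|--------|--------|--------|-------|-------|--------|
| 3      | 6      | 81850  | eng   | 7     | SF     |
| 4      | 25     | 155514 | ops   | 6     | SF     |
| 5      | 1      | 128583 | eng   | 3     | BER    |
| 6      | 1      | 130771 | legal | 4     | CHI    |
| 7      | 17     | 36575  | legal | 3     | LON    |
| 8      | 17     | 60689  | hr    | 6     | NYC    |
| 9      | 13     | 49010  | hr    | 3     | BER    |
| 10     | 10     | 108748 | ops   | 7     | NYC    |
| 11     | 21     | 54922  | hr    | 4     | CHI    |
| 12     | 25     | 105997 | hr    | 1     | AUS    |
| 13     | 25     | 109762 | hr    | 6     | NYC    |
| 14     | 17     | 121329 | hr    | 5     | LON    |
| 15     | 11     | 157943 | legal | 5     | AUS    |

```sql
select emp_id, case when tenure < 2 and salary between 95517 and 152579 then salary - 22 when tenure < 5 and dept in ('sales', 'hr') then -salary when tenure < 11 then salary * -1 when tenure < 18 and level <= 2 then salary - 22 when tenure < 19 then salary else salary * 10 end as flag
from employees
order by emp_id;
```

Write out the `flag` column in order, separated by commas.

emp_id=3: tenure < 11 → -81850
emp_id=4: ELSE → 1555140
emp_id=5: tenure < 2 and salary between 95517 and 152579 → 128561
emp_id=6: tenure < 2 and salary between 95517 and 152579 → 130749
emp_id=7: tenure < 19 → 36575
emp_id=8: tenure < 19 → 60689
emp_id=9: tenure < 19 → 49010
emp_id=10: tenure < 11 → -108748
emp_id=11: ELSE → 549220
emp_id=12: ELSE → 1059970
emp_id=13: ELSE → 1097620
emp_id=14: tenure < 19 → 121329
emp_id=15: tenure < 19 → 157943

-81850, 1555140, 128561, 130749, 36575, 60689, 49010, -108748, 549220, 1059970, 1097620, 121329, 157943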